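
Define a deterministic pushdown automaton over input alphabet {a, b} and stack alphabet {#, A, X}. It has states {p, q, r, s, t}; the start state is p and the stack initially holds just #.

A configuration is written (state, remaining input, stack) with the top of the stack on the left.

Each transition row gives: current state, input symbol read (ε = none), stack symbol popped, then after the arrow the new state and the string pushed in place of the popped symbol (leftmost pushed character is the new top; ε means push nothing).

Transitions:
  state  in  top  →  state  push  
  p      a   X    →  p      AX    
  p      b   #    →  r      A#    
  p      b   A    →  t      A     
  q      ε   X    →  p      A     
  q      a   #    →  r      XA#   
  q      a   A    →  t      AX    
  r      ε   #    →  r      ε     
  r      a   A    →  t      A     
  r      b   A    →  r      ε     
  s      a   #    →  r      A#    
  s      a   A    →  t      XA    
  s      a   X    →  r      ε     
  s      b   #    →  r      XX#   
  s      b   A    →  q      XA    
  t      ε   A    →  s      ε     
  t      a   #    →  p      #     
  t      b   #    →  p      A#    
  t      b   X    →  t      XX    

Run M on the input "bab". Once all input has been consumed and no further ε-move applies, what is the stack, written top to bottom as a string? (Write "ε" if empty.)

XX#

(p, bab, #) ⊢ (r, ab, A#) ⊢ (t, b, A#) ⊢ (s, b, #) ⊢ (r, ε, XX#)
All input consumed in state r with stack XX#.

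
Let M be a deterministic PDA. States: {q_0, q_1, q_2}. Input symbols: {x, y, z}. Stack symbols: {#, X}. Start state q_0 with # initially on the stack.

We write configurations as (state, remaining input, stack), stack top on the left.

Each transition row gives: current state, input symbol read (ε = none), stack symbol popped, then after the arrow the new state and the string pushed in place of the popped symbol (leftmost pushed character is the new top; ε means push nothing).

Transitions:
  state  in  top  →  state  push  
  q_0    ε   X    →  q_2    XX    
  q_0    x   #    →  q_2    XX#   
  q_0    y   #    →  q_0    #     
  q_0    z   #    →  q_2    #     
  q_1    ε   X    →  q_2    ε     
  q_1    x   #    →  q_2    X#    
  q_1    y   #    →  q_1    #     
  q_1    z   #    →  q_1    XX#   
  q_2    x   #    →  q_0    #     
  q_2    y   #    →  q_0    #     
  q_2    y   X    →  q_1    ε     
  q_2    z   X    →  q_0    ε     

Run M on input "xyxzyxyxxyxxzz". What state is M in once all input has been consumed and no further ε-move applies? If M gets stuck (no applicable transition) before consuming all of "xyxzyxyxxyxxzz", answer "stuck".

(q_0, xyxzyxyxxyxxzz, #)
  read x, top #: go to q_2, push XX# → (q_2, yxzyxyxxyxxzz, XX#)
  read y, top X: go to q_1, push ε → (q_1, xzyxyxxyxxzz, X#)
  ε-move, top X: go to q_2, push ε → (q_2, xzyxyxxyxxzz, #)
  read x, top #: go to q_0, push # → (q_0, zyxyxxyxxzz, #)
  read z, top #: go to q_2, push # → (q_2, yxyxxyxxzz, #)
  read y, top #: go to q_0, push # → (q_0, xyxxyxxzz, #)
  read x, top #: go to q_2, push XX# → (q_2, yxxyxxzz, XX#)
  read y, top X: go to q_1, push ε → (q_1, xxyxxzz, X#)
  ε-move, top X: go to q_2, push ε → (q_2, xxyxxzz, #)
  read x, top #: go to q_0, push # → (q_0, xyxxzz, #)
  read x, top #: go to q_2, push XX# → (q_2, yxxzz, XX#)
  read y, top X: go to q_1, push ε → (q_1, xxzz, X#)
  ε-move, top X: go to q_2, push ε → (q_2, xxzz, #)
  read x, top #: go to q_0, push # → (q_0, xzz, #)
  read x, top #: go to q_2, push XX# → (q_2, zz, XX#)
  read z, top X: go to q_0, push ε → (q_0, z, X#)
  ε-move, top X: go to q_2, push XX → (q_2, z, XX#)
  read z, top X: go to q_0, push ε → (q_0, ε, X#)
  ε-move, top X: go to q_2, push XX → (q_2, ε, XX#)
All input consumed; M is in state q_2.

q_2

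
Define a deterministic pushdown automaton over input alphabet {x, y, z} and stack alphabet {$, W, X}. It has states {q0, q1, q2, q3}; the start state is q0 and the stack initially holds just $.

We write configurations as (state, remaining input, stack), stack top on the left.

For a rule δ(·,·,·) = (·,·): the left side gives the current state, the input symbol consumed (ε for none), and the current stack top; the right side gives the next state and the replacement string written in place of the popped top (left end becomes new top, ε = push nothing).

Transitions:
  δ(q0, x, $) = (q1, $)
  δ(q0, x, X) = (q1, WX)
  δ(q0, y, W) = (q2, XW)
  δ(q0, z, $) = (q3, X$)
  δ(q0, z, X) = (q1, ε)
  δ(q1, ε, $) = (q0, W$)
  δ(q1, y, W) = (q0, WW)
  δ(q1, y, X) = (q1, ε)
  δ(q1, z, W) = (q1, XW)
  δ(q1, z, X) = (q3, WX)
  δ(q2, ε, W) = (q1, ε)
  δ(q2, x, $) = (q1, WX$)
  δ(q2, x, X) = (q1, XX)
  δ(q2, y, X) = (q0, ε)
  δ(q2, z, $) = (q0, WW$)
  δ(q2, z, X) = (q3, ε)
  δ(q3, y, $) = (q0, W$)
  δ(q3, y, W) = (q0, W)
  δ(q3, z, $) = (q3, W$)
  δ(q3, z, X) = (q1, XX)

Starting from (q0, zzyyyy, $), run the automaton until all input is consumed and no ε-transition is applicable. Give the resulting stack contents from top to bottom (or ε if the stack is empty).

W$

(q0, zzyyyy, $) ⊢ (q3, zyyyy, X$) ⊢ (q1, yyyy, XX$) ⊢ (q1, yyy, X$) ⊢ (q1, yy, $) ⊢ (q0, yy, W$) ⊢ (q2, y, XW$) ⊢ (q0, ε, W$)
All input consumed in state q0 with stack W$.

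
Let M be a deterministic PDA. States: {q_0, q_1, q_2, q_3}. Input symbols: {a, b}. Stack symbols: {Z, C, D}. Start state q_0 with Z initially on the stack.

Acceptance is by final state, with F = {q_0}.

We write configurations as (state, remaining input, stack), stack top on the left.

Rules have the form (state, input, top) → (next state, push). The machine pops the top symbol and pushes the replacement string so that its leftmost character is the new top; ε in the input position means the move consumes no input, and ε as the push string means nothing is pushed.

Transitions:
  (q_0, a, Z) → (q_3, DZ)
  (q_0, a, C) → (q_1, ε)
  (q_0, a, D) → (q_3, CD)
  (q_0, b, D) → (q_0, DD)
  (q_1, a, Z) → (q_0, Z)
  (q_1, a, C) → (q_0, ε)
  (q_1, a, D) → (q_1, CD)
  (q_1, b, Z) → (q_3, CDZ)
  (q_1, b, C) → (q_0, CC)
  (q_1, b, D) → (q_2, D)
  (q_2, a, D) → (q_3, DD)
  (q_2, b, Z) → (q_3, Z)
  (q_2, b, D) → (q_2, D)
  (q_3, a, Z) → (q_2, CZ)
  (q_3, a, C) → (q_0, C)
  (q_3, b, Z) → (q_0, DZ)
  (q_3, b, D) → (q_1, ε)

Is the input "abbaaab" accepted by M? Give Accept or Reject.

(q_0, abbaaab, Z) ⊢ (q_3, bbaaab, DZ) ⊢ (q_1, baaab, Z) ⊢ (q_3, aaab, CDZ) ⊢ (q_0, aab, CDZ) ⊢ (q_1, ab, DZ) ⊢ (q_1, b, CDZ) ⊢ (q_0, ε, CCDZ)
All input consumed; state q_0 ∈ F.

Accept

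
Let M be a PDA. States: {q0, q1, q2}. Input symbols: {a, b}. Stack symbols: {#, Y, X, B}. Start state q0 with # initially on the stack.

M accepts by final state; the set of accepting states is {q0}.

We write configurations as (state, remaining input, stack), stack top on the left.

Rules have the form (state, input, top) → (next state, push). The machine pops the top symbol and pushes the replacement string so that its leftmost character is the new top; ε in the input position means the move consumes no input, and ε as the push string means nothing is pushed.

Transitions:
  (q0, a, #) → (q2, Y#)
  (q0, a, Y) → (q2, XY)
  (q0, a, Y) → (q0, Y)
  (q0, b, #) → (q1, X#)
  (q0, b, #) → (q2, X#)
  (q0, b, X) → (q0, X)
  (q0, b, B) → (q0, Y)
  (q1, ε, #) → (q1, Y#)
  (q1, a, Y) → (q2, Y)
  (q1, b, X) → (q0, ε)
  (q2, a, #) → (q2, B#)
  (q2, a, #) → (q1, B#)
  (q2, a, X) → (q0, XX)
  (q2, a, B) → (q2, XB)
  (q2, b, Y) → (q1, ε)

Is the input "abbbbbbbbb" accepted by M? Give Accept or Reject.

Reject

No computation consumes all input and reaches a final state.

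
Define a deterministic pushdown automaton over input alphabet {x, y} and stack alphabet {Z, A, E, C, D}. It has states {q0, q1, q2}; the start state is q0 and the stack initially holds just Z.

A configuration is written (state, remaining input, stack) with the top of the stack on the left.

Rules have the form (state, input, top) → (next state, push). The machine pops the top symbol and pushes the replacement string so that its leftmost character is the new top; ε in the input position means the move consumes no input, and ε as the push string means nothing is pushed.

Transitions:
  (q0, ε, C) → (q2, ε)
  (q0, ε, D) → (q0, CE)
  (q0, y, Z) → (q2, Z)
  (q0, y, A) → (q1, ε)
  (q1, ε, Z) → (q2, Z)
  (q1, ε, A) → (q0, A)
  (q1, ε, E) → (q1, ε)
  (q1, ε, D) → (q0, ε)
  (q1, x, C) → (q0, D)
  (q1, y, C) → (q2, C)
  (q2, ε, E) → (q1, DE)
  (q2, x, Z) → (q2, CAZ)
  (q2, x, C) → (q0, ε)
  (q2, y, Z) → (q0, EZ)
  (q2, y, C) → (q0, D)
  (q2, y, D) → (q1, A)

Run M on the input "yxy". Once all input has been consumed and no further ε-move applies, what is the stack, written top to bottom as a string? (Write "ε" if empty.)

(q0, yxy, Z) ⊢ (q2, xy, Z) ⊢ (q2, y, CAZ) ⊢ (q0, ε, DAZ) ⊢ (q0, ε, CEAZ) ⊢ (q2, ε, EAZ) ⊢ (q1, ε, DEAZ) ⊢ (q0, ε, EAZ)
All input consumed in state q0 with stack EAZ.

EAZ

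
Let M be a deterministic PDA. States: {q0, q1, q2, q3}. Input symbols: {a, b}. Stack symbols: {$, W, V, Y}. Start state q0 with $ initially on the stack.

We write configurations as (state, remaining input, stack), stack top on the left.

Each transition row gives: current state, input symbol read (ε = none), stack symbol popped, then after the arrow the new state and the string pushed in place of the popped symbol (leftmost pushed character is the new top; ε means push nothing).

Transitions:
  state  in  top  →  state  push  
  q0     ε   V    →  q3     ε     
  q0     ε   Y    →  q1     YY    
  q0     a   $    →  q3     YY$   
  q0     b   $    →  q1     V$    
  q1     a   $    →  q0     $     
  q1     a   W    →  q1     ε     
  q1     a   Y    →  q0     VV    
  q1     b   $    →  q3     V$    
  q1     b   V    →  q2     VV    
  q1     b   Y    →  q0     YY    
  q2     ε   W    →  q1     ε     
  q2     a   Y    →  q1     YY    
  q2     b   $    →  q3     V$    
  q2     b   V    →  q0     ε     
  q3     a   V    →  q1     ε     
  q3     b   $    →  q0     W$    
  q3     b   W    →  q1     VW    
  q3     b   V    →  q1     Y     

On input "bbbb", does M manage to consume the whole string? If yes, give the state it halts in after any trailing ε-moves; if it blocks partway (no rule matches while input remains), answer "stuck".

(q0, bbbb, $)
  read b, top $: go to q1, push V$ → (q1, bbb, V$)
  read b, top V: go to q2, push VV → (q2, bb, VV$)
  read b, top V: go to q0, push ε → (q0, b, V$)
  ε-move, top V: go to q3, push ε → (q3, b, $)
  read b, top $: go to q0, push W$ → (q0, ε, W$)
All input consumed; M is in state q0.

q0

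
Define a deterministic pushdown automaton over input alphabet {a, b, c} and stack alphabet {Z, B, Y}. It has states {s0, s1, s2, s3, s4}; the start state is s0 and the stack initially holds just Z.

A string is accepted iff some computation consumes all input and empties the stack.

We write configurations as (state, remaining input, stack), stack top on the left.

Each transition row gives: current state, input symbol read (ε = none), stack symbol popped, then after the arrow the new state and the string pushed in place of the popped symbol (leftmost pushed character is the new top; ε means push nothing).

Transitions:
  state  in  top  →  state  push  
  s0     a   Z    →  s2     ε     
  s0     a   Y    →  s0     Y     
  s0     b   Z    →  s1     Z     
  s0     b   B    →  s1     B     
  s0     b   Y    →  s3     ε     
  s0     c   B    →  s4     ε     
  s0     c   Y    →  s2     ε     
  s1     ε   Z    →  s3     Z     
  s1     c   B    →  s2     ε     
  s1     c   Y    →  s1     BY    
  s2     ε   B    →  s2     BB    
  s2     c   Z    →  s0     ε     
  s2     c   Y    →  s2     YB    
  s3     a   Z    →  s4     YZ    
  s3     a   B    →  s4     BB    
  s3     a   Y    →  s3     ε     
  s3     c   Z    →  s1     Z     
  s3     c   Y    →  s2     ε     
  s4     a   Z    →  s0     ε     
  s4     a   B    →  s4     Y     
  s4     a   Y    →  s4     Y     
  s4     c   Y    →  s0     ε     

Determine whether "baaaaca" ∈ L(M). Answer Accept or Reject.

(s0, baaaaca, Z)
  read b, top Z: go to s1, push Z → (s1, aaaaca, Z)
  ε-move, top Z: go to s3, push Z → (s3, aaaaca, Z)
  read a, top Z: go to s4, push YZ → (s4, aaaca, YZ)
  read a, top Y: go to s4, push Y → (s4, aaca, YZ)
  read a, top Y: go to s4, push Y → (s4, aca, YZ)
  read a, top Y: go to s4, push Y → (s4, ca, YZ)
  read c, top Y: go to s0, push ε → (s0, a, Z)
  read a, top Z: go to s2, push ε → (s2, ε, ε)
All input consumed and the stack is empty.

Accept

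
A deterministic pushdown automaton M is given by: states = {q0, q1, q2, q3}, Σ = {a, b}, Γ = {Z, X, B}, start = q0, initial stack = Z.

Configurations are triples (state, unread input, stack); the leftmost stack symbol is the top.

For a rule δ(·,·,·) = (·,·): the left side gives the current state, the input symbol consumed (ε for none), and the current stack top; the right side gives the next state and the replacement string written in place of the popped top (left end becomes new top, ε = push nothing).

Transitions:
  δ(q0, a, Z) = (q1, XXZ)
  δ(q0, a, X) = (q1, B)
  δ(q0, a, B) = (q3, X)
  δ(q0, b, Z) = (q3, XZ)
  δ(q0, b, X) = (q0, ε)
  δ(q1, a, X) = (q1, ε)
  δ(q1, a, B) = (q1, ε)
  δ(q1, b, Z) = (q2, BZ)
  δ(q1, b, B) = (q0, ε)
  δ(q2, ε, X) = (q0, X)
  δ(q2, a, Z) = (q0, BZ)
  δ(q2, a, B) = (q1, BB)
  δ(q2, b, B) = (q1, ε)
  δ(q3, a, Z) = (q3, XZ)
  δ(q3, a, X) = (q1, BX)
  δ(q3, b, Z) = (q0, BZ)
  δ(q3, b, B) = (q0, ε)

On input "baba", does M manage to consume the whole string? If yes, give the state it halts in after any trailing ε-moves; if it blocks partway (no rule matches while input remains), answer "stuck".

(q0, baba, Z)
  read b, top Z: go to q3, push XZ → (q3, aba, XZ)
  read a, top X: go to q1, push BX → (q1, ba, BXZ)
  read b, top B: go to q0, push ε → (q0, a, XZ)
  read a, top X: go to q1, push B → (q1, ε, BZ)
All input consumed; M is in state q1.

q1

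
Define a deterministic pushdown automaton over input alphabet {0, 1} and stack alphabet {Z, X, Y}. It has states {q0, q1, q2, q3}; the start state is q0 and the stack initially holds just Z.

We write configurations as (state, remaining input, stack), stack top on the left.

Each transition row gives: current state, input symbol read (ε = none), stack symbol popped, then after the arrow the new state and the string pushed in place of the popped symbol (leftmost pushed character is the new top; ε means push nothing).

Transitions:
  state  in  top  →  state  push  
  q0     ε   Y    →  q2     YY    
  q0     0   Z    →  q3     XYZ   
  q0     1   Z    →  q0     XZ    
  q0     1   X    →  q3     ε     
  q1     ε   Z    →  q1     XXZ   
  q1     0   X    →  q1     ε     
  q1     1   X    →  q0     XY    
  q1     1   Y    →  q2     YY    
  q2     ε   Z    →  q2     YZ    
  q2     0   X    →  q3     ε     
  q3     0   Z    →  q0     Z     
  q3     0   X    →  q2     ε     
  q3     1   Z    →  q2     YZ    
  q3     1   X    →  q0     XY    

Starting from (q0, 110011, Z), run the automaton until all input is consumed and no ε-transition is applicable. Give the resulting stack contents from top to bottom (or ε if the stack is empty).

(q0, 110011, Z) ⊢ (q0, 10011, XZ) ⊢ (q3, 0011, Z) ⊢ (q0, 011, Z) ⊢ (q3, 11, XYZ) ⊢ (q0, 1, XYYZ) ⊢ (q3, ε, YYZ)
All input consumed in state q3 with stack YYZ.

YYZ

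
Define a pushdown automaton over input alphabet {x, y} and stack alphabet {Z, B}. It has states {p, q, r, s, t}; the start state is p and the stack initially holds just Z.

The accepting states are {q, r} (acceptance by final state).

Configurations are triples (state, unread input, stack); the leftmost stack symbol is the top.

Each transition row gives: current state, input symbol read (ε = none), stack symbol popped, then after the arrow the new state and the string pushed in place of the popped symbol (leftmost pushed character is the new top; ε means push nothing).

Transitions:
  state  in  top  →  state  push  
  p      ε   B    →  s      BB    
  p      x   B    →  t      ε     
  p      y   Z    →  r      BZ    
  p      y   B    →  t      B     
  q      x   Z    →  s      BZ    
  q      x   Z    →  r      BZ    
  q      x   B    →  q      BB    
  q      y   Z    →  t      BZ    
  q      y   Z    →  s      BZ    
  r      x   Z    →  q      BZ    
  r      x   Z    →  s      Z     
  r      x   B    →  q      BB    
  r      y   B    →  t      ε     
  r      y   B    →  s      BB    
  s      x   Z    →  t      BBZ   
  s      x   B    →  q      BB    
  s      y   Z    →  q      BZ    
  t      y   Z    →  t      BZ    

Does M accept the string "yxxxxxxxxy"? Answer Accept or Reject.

Reject

No computation consumes all input and reaches a final state.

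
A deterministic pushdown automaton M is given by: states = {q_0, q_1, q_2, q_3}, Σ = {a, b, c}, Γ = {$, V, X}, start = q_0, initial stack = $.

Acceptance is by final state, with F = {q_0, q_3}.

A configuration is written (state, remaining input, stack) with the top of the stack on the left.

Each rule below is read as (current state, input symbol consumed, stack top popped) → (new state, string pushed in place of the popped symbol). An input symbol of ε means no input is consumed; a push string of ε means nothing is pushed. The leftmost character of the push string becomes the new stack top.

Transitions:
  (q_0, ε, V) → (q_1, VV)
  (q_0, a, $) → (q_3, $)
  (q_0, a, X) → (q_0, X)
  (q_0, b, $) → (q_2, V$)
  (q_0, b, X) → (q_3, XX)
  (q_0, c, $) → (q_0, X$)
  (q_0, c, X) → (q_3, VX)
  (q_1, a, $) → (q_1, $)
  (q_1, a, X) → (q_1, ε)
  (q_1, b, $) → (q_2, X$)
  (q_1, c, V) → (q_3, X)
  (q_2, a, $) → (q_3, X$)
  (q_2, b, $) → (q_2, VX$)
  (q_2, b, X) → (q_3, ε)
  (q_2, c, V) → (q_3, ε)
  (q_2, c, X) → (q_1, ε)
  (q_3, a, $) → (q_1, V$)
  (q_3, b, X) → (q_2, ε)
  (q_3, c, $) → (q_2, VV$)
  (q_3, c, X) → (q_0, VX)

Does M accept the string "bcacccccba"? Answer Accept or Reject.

Reject

(q_0, bcacccccba, $)
  read b, top $: go to q_2, push V$ → (q_2, cacccccba, V$)
  read c, top V: go to q_3, push ε → (q_3, acccccba, $)
  read a, top $: go to q_1, push V$ → (q_1, cccccba, V$)
  read c, top V: go to q_3, push X → (q_3, ccccba, X$)
  read c, top X: go to q_0, push VX → (q_0, cccba, VX$)
  ε-move, top V: go to q_1, push VV → (q_1, cccba, VVX$)
  read c, top V: go to q_3, push X → (q_3, ccba, XVX$)
  read c, top X: go to q_0, push VX → (q_0, cba, VXVX$)
  ε-move, top V: go to q_1, push VV → (q_1, cba, VVXVX$)
  read c, top V: go to q_3, push X → (q_3, ba, XVXVX$)
  read b, top X: go to q_2, push ε → (q_2, a, VXVX$)
No transition applies at (q_2, a, VXVX$); input not fully consumed.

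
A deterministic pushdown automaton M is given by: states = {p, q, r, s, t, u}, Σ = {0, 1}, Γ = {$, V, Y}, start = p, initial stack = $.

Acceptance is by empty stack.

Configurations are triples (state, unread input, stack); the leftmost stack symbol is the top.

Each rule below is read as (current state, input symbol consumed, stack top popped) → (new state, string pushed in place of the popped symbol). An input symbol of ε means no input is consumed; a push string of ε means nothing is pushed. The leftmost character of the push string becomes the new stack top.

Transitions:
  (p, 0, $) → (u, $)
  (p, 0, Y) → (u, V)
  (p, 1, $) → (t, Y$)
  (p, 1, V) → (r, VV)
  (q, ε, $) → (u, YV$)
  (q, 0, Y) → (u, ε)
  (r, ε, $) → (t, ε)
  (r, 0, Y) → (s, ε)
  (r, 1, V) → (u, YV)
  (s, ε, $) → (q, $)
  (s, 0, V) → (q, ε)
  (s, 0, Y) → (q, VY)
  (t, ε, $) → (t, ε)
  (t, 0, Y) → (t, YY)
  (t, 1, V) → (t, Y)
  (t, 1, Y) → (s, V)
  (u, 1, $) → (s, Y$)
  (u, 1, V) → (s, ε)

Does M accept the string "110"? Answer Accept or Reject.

Reject

(p, 110, $)
  read 1, top $: go to t, push Y$ → (t, 10, Y$)
  read 1, top Y: go to s, push V → (s, 0, V$)
  read 0, top V: go to q, push ε → (q, ε, $)
  ε-move, top $: go to u, push YV$ → (u, ε, YV$)
All input consumed; stack is YV$, not empty, and no further ε-move applies.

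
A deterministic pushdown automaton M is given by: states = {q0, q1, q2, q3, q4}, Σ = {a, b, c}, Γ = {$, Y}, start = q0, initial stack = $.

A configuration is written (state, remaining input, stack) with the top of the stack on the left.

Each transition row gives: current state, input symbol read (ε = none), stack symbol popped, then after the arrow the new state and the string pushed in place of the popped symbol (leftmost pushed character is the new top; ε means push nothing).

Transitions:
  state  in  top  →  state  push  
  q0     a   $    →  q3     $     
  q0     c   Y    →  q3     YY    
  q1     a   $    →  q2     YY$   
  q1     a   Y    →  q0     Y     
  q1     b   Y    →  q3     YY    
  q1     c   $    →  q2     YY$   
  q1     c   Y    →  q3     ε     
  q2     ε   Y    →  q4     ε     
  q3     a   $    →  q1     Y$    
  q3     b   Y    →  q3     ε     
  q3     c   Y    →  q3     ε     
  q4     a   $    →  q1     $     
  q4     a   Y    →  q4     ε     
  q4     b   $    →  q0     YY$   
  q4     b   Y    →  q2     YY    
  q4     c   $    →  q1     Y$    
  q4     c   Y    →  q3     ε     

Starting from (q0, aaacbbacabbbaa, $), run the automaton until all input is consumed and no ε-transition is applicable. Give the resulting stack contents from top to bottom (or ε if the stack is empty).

(q0, aaacbbacabbbaa, $)
  read a, top $: go to q3, push $ → (q3, aacbbacabbbaa, $)
  read a, top $: go to q1, push Y$ → (q1, acbbacabbbaa, Y$)
  read a, top Y: go to q0, push Y → (q0, cbbacabbbaa, Y$)
  read c, top Y: go to q3, push YY → (q3, bbacabbbaa, YY$)
  read b, top Y: go to q3, push ε → (q3, bacabbbaa, Y$)
  read b, top Y: go to q3, push ε → (q3, acabbbaa, $)
  read a, top $: go to q1, push Y$ → (q1, cabbbaa, Y$)
  read c, top Y: go to q3, push ε → (q3, abbbaa, $)
  read a, top $: go to q1, push Y$ → (q1, bbbaa, Y$)
  read b, top Y: go to q3, push YY → (q3, bbaa, YY$)
  read b, top Y: go to q3, push ε → (q3, baa, Y$)
  read b, top Y: go to q3, push ε → (q3, aa, $)
  read a, top $: go to q1, push Y$ → (q1, a, Y$)
  read a, top Y: go to q0, push Y → (q0, ε, Y$)
All input consumed in state q0 with stack Y$.

Y$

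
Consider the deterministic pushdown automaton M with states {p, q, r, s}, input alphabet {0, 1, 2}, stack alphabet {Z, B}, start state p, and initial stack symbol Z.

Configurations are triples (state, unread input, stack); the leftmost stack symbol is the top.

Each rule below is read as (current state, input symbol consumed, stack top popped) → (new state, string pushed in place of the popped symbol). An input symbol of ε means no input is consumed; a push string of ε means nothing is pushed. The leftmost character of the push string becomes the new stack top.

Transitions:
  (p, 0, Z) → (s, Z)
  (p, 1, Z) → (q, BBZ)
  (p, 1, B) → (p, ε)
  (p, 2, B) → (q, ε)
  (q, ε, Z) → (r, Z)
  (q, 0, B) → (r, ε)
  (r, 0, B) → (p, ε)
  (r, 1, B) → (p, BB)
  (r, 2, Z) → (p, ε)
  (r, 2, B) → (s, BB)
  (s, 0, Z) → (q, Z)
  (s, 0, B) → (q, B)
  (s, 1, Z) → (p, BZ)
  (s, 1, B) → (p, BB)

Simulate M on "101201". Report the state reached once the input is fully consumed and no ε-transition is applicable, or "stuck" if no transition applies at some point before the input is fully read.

stuck

(p, 101201, Z) ⊢ (q, 01201, BBZ) ⊢ (r, 1201, BZ) ⊢ (p, 201, BBZ) ⊢ (q, 01, BZ) ⊢ (r, 1, Z)
No transition for (r, 1, top Z); M blocks with input 1 remaining.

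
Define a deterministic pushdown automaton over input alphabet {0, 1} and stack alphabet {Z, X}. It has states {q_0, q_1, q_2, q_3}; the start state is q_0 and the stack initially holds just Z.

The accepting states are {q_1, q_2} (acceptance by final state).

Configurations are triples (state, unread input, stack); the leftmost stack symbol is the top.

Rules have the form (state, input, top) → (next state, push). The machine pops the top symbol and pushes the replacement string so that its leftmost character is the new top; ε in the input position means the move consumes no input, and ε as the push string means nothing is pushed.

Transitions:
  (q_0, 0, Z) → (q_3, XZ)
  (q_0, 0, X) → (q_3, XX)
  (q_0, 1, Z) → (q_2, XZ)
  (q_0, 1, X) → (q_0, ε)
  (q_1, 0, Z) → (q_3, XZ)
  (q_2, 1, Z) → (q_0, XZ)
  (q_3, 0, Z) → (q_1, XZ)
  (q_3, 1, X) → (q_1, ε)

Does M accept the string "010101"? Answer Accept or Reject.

(q_0, 010101, Z) ⊢ (q_3, 10101, XZ) ⊢ (q_1, 0101, Z) ⊢ (q_3, 101, XZ) ⊢ (q_1, 01, Z) ⊢ (q_3, 1, XZ) ⊢ (q_1, ε, Z)
All input consumed; state q_1 ∈ F.

Accept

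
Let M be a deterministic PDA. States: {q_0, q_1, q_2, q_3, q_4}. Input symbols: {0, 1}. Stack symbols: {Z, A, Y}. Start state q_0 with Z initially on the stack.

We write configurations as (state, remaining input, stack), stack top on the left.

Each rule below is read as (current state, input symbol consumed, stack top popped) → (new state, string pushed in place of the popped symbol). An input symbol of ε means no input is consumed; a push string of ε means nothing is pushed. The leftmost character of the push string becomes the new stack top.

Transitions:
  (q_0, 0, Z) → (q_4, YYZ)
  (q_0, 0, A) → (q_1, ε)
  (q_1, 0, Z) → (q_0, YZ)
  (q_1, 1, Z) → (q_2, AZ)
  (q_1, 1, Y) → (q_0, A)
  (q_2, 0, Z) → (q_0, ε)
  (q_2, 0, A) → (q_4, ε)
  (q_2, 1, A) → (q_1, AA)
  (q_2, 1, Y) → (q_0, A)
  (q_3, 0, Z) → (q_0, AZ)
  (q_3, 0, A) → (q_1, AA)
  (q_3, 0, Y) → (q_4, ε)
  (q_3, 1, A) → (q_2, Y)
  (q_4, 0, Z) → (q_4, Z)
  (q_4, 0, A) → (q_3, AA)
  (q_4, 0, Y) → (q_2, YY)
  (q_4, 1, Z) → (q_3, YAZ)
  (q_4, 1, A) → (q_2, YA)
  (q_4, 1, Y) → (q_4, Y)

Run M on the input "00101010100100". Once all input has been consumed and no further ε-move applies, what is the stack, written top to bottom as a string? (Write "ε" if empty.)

(q_0, 00101010100100, Z)
  read 0, top Z: go to q_4, push YYZ → (q_4, 0101010100100, YYZ)
  read 0, top Y: go to q_2, push YY → (q_2, 101010100100, YYYZ)
  read 1, top Y: go to q_0, push A → (q_0, 01010100100, AYYZ)
  read 0, top A: go to q_1, push ε → (q_1, 1010100100, YYZ)
  read 1, top Y: go to q_0, push A → (q_0, 010100100, AYZ)
  read 0, top A: go to q_1, push ε → (q_1, 10100100, YZ)
  read 1, top Y: go to q_0, push A → (q_0, 0100100, AZ)
  read 0, top A: go to q_1, push ε → (q_1, 100100, Z)
  read 1, top Z: go to q_2, push AZ → (q_2, 00100, AZ)
  read 0, top A: go to q_4, push ε → (q_4, 0100, Z)
  read 0, top Z: go to q_4, push Z → (q_4, 100, Z)
  read 1, top Z: go to q_3, push YAZ → (q_3, 00, YAZ)
  read 0, top Y: go to q_4, push ε → (q_4, 0, AZ)
  read 0, top A: go to q_3, push AA → (q_3, ε, AAZ)
All input consumed in state q_3 with stack AAZ.

AAZ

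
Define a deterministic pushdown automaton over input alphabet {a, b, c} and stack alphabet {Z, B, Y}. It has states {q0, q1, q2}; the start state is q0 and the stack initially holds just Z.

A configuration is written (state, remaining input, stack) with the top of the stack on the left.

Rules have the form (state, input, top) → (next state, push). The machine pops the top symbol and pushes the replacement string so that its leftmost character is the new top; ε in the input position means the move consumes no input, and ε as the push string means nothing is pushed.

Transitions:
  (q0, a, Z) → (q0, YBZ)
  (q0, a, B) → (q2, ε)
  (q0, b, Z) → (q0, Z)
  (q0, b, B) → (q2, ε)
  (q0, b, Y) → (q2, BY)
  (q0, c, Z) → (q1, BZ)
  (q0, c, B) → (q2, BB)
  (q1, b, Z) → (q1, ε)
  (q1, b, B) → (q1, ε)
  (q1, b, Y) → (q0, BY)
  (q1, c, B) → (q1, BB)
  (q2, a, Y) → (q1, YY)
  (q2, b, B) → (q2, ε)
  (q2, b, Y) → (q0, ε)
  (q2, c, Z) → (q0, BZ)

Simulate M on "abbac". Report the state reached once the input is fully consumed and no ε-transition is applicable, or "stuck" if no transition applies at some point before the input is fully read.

stuck

(q0, abbac, Z)
  read a, top Z: go to q0, push YBZ → (q0, bbac, YBZ)
  read b, top Y: go to q2, push BY → (q2, bac, BYBZ)
  read b, top B: go to q2, push ε → (q2, ac, YBZ)
  read a, top Y: go to q1, push YY → (q1, c, YYBZ)
No transition for (q1, c, top Y); M blocks with input c remaining.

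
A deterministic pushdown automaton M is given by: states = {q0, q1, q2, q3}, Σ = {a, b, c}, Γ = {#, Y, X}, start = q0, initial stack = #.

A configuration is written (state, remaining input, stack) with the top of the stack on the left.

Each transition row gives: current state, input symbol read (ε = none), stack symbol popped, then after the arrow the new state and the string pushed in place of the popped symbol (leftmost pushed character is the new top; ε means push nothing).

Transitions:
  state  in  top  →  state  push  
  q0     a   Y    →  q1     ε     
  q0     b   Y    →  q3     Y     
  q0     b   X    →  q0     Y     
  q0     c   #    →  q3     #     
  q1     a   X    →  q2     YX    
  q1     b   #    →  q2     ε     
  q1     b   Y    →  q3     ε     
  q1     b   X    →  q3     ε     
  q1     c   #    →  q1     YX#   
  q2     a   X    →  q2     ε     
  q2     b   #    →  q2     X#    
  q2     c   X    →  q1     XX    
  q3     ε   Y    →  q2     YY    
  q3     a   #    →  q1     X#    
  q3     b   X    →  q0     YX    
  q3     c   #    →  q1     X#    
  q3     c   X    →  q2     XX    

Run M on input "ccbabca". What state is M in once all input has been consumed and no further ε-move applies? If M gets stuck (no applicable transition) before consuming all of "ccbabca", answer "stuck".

(q0, ccbabca, #) ⊢ (q3, cbabca, #) ⊢ (q1, babca, X#) ⊢ (q3, abca, #) ⊢ (q1, bca, X#) ⊢ (q3, ca, #) ⊢ (q1, a, X#) ⊢ (q2, ε, YX#)
All input consumed; M is in state q2.

q2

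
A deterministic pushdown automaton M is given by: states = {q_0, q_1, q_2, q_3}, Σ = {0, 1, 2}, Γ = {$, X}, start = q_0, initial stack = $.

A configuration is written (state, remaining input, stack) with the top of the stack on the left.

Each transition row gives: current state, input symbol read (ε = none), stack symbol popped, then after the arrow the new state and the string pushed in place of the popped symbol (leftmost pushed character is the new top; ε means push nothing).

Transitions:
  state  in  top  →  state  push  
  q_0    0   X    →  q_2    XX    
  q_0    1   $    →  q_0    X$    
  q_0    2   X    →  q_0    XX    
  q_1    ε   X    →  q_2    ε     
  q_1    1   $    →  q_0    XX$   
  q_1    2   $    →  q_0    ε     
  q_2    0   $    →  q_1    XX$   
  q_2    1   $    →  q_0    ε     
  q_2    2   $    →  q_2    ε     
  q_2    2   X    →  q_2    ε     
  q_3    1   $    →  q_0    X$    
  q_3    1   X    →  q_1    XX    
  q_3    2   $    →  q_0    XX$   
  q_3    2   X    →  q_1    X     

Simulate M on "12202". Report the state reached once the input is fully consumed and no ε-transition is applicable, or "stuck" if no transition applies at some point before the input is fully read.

q_2

(q_0, 12202, $) ⊢ (q_0, 2202, X$) ⊢ (q_0, 202, XX$) ⊢ (q_0, 02, XXX$) ⊢ (q_2, 2, XXXX$) ⊢ (q_2, ε, XXX$)
All input consumed; M is in state q_2.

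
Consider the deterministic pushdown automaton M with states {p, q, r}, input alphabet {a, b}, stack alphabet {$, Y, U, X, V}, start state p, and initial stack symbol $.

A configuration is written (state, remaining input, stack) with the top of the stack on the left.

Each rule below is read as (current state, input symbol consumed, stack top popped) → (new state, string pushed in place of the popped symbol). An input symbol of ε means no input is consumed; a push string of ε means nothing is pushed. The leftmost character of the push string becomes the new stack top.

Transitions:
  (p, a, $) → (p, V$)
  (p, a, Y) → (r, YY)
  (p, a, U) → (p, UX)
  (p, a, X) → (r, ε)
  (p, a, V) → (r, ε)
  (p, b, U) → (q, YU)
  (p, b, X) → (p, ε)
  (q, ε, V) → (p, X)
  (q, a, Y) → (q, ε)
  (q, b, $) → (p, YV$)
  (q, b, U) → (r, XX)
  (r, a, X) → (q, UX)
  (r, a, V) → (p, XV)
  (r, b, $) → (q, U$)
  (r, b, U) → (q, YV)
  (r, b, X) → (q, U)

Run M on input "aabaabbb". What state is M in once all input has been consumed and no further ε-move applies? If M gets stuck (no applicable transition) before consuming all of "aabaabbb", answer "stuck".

stuck

(p, aabaabbb, $)
  read a, top $: go to p, push V$ → (p, abaabbb, V$)
  read a, top V: go to r, push ε → (r, baabbb, $)
  read b, top $: go to q, push U$ → (q, aabbb, U$)
No transition for (q, a, top U); M blocks with input aabbb remaining.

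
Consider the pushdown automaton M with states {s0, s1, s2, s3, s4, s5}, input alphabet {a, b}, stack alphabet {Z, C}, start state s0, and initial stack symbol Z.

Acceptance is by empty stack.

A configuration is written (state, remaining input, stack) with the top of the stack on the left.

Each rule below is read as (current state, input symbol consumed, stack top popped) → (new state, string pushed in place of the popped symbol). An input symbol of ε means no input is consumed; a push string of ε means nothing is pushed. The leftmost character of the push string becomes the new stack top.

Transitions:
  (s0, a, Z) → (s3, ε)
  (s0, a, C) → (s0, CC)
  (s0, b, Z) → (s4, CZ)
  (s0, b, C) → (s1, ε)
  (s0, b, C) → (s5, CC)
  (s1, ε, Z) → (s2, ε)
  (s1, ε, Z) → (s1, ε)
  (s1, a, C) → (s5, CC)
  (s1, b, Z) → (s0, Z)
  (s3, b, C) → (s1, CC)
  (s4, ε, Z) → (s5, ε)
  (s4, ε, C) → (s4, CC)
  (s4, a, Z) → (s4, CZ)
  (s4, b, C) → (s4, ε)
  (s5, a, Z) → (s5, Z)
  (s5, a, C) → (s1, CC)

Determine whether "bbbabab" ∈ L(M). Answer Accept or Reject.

Accept

One accepting computation: (s0, bbbabab, Z) ⊢ (s4, bbabab, CZ) ⊢ (s4, bbabab, CCZ) ⊢ (s4, babab, CZ) ⊢ (s4, abab, Z) ⊢ (s4, bab, CZ) ⊢ (s4, ab, Z) ⊢ (s4, b, CZ) ⊢ (s4, ε, Z) ⊢ (s5, ε, ε)
All input consumed and the stack is empty.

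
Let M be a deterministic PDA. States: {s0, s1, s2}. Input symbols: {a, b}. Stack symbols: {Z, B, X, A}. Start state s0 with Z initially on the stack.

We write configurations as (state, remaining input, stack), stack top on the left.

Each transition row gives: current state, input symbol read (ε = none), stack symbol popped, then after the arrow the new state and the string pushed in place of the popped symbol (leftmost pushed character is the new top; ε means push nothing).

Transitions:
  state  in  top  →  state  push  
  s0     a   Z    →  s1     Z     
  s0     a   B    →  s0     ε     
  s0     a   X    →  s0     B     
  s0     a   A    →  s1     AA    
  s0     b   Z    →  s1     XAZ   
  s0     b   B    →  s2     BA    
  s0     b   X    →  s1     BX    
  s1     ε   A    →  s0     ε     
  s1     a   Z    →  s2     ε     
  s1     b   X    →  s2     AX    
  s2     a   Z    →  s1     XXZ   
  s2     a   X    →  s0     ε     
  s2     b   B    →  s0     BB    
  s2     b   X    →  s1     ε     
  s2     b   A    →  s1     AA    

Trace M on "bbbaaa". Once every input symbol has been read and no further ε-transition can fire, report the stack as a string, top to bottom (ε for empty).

AXAZ

(s0, bbbaaa, Z)
  read b, top Z: go to s1, push XAZ → (s1, bbaaa, XAZ)
  read b, top X: go to s2, push AX → (s2, baaa, AXAZ)
  read b, top A: go to s1, push AA → (s1, aaa, AAXAZ)
  ε-move, top A: go to s0, push ε → (s0, aaa, AXAZ)
  read a, top A: go to s1, push AA → (s1, aa, AAXAZ)
  ε-move, top A: go to s0, push ε → (s0, aa, AXAZ)
  read a, top A: go to s1, push AA → (s1, a, AAXAZ)
  ε-move, top A: go to s0, push ε → (s0, a, AXAZ)
  read a, top A: go to s1, push AA → (s1, ε, AAXAZ)
  ε-move, top A: go to s0, push ε → (s0, ε, AXAZ)
All input consumed in state s0 with stack AXAZ.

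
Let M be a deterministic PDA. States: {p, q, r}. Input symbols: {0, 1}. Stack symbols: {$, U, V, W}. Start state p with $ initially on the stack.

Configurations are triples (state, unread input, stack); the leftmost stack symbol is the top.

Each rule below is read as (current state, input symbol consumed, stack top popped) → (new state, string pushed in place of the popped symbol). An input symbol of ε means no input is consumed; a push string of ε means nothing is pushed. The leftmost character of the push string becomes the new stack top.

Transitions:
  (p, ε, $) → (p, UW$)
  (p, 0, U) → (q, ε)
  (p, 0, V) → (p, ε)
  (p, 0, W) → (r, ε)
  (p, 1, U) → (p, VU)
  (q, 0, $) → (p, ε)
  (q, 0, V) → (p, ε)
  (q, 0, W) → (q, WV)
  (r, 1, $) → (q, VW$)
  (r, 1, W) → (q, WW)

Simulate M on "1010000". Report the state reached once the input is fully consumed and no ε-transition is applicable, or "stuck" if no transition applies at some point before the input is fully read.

q

(p, 1010000, $) ⊢ (p, 1010000, UW$) ⊢ (p, 010000, VUW$) ⊢ (p, 10000, UW$) ⊢ (p, 0000, VUW$) ⊢ (p, 000, UW$) ⊢ (q, 00, W$) ⊢ (q, 0, WV$) ⊢ (q, ε, WVV$)
All input consumed; M is in state q.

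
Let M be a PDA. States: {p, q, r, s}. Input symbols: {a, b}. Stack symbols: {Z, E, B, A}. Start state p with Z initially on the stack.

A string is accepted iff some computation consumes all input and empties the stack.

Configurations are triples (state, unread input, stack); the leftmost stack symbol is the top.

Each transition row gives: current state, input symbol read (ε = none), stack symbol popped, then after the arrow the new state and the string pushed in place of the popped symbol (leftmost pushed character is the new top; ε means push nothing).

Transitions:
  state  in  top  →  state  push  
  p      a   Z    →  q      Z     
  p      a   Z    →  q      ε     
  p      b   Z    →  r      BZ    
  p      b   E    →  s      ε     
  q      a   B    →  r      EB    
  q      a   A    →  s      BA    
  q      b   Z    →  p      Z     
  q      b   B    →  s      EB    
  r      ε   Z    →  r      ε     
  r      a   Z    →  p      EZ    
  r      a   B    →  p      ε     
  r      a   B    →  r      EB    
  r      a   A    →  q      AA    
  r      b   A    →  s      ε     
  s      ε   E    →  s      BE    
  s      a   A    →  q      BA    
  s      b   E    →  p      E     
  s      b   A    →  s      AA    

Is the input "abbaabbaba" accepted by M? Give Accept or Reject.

Reject

No computation consumes all input and empties the stack.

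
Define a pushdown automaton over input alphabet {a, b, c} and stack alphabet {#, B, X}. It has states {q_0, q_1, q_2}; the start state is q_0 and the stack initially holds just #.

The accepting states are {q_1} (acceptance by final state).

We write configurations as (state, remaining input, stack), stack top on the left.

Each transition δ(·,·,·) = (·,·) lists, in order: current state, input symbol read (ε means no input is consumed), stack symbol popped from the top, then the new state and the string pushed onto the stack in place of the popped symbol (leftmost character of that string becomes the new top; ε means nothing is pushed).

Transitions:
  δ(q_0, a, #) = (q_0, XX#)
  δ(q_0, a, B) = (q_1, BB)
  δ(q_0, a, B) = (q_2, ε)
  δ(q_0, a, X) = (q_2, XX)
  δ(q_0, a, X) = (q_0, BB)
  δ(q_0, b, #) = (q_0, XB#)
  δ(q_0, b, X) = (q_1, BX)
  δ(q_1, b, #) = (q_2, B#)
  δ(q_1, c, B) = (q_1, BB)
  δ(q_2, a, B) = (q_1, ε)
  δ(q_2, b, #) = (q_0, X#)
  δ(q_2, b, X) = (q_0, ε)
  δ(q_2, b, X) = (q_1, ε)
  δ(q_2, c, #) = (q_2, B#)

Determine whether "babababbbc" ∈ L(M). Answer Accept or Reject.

Reject

No computation consumes all input and reaches a final state.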